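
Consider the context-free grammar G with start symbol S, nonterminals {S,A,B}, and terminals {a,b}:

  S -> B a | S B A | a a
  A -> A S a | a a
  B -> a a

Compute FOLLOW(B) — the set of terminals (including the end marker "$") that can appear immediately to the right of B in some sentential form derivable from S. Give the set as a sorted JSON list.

FIRST iteration:
pass 1:
  A via A→a a: +{a}
  B via B→a a: +{a}
  S via S→B a: +{a}
  S: {a}  A: {a}  B: {a}
pass 2: — fixpoint
  S: {a}  A: {a}  B: {a}

FOLLOW sets:
initialize: $ ∈ FOLLOW(S)
[1]
  A→A S a: FOLLOW(A) ⊇ FIRST(S) = {a}; new: +{a}
  A→A S a: FOLLOW(S) ⊇ FIRST(a) = {a}; new: +{a}
  S→B a: FOLLOW(B) ⊇ FIRST(a) = {a}; new: +{a}
  S→S B A: FOLLOW(A) ⊇ FOLLOW(S) ⊇ {$,a}; new: +{$}
  FOLLOW[S]={$,a}  FOLLOW[A]={$,a}  FOLLOW[B]={a}
[2] — fixpoint
  FOLLOW[S]={$,a}  FOLLOW[A]={$,a}  FOLLOW[B]={a}

FOLLOW(B) = ["a"]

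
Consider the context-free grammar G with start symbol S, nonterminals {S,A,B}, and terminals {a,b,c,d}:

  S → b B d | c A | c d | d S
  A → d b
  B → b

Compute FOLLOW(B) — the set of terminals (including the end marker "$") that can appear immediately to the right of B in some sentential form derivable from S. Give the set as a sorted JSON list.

FIRST sets, iterate to fixpoint:
pass 1:
  A via A→d b: +{d}
  B via B→b: +{b}
  S via S→b B d: +{b}
  S via S→c A: +{c}
  S via S→d S: +{d}
  S: {b,c,d}  A: {d}  B: {b}
pass 2: (no change)
  S: {b,c,d}  A: {d}  B: {b}

Compute FOLLOW by fixpoint:
FOLLOW(S) := {$}
pass 1:
  S→b B d: FOLLOW(B) ⊇ FIRST(d) = {d}; new: +{d}
  S→c A: FOLLOW(A) ⊇ FOLLOW(S) ⊇ {$}; new: +{$}
  S: {$}  A: {$}  B: {d}
pass 2: (stable)
  S: {$}  A: {$}  B: {d}

FOLLOW(B) = ["d"]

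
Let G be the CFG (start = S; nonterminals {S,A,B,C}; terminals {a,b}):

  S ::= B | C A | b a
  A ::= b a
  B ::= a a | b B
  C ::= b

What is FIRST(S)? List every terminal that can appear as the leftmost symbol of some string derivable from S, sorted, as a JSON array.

Compute FIRST by fixpoint:
[1]
  A via A→b a: +{b}
  B via B→a a: +{a}
  B via B→b B: +{b}
  C via C→b: +{b}
  S via S→B: +{a,b}
  FIRST[S]={a,b}  FIRST[A]={b}  FIRST[B]={a,b}  FIRST[C]={b}
[2] (no change)
  FIRST[S]={a,b}  FIRST[A]={b}  FIRST[B]={a,b}  FIRST[C]={b}

FIRST(S) = ["a", "b"]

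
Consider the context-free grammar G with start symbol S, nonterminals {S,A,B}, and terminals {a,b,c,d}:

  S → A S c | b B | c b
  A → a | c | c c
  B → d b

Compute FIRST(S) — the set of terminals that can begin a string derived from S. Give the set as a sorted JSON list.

Compute FIRST by fixpoint:
pass 1:
  A via A→a: +{a}
  A via A→c: +{c}
  B via B→d b: +{d}
  S via S→A S c: +{a,c}
  S via S→b B: +{b}
  FIRST[S]={a,b,c}  FIRST[A]={a,c}  FIRST[B]={d}
pass 2: — fixpoint
  FIRST[S]={a,b,c}  FIRST[A]={a,c}  FIRST[B]={d}

FIRST(S) = ["a", "b", "c"]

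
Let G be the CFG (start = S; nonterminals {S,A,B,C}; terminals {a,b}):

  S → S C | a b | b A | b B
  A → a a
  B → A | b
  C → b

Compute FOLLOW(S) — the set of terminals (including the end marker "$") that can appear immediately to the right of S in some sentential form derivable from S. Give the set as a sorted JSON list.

FIRST iteration:
pass 1:
  A via A→a a: +{a}
  B via B→A: +{a}
  B via B→b: +{b}
  C via C→b: +{b}
  S via S→a b: +{a}
  S via S→b A: +{b}
  S: {a,b}  A: {a}  B: {a,b}  C: {b}
pass 2: (stable)
  S: {a,b}  A: {a}  B: {a,b}  C: {b}

FOLLOW iteration:
FOLLOW(S) := {$}
pass 1:
  S→S C: FOLLOW(S) ⊇ FIRST(C) = {b}; new: +{b}
  S→S C: FOLLOW(C) ⊇ FOLLOW(S) ⊇ {$,b}; new: +{$,b}
  S→b A: FOLLOW(A) ⊇ FOLLOW(S) ⊇ {$,b}; new: +{$,b}
  S→b B: FOLLOW(B) ⊇ FOLLOW(S) ⊇ {$,b}; new: +{$,b}
  S: {$,b}  A: {$,b}  B: {$,b}  C: {$,b}
pass 2: (stable)
  S: {$,b}  A: {$,b}  B: {$,b}  C: {$,b}

FOLLOW(S) = ["$", "b"]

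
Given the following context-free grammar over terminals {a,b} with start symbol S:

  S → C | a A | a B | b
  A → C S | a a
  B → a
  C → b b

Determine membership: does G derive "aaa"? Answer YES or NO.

CNF form of G:
  S -> T0 A | T0 B | T1 T1 | b
  A -> C S | T0 T0
  B -> a
  C -> T1 T1
  T0 -> a
  T1 -> b

Fill CYK table bottom-up:
  cell(0,0) a: {B,T0}  orig:{B}
  cell(1,1) a: {B,T0}  orig:{B}
  cell(2,2) a: {B,T0}  orig:{B}
  cell(0,1) aa: {A,S}
  cell(1,2) aa: {A,S}
  cell(0,2) aaa: {S}

S ∈ T[0,2] ⇒ YES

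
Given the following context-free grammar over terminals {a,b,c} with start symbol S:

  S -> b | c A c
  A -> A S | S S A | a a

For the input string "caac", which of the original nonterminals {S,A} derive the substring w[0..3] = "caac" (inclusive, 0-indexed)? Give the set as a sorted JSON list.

CNF form of G:
  S -> T1 X3 | b
  A -> A S | S X2 | T0 T0
  T0 -> a
  T1 -> c
  X2 -> S A
  X3 -> A T1

CYK table (by increasing span) (cells [i..j] with 0 ≤ i ≤ j ≤ 3 only):
  T[0,0] 'c' = {T1}  orig:{}
  T[1,1] 'a' = {T0}  orig:{}
  T[2,2] 'a' = {T0}  orig:{}
  T[3,3] 'c' = {T1}  orig:{}
  T[0,1] 'ca' = ∅
  T[1,2] 'aa' = {A}
  T[2,3] 'ac' = ∅
  T[0,2] 'caa' = ∅
  T[1,3] 'aac' = {X3}  orig:{}
  T[0,3] 'caac' = {S}

Original NTs in T[0,3] deriving "caac": ["S"]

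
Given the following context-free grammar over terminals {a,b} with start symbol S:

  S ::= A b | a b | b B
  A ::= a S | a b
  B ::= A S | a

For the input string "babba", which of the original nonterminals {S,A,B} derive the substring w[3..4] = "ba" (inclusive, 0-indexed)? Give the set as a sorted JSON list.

Convert to CNF:
  S -> A T1 | T0 T1 | T1 B
  A -> T0 S | T0 T1
  B -> A S | a
  T0 -> a
  T1 -> b

Fill CYK table bottom-up, restricted to cells inside w[3..4]:
  cell(3,3) b: {T1}  orig:{}
  cell(4,4) a: {B,T0}  orig:{B}
  cell(3,4) ba: {S}

Original NTs in T[3,4] deriving "ba": ["S"]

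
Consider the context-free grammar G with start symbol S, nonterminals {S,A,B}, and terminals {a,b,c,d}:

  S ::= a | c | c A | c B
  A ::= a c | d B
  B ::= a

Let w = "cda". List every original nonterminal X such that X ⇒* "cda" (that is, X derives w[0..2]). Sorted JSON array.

Convert to CNF:
  S -> T1 A | T1 B | a | c
  A -> T0 T1 | T2 B
  B -> a
  T0 -> a
  T1 -> c
  T2 -> d

CYK fill, restricted to cells inside w[0..2]:
  cell(0,0) c: {S,T1}  orig:{S}
  cell(1,1) d: {T2}  orig:{}
  cell(2,2) a: {B,S,T0}  orig:{B,S}
  cell(0,1) cd: ∅
  cell(1,2) da: {A}
  cell(0,2) cda: {S}

Original NTs in T[0,2] deriving "cda": ["S"]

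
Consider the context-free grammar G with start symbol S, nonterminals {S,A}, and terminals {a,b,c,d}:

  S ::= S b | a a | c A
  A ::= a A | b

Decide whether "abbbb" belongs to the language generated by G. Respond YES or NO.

CNF form of G:
  S -> S T1 | T0 T0 | T2 A
  A -> T0 A | b
  T0 -> a
  T1 -> b
  T2 -> c

CYK fill:
  T[0,0] 'a' = {T0}  orig:{}
  T[1,1] 'b' = {A,T1}  orig:{A}
  T[2,2] 'b' = {A,T1}  orig:{A}
  T[3,3] 'b' = {A,T1}  orig:{A}
  T[4,4] 'b' = {A,T1}  orig:{A}
  T[0,1] 'ab' = {A}
  T[1,2] 'bb' = ∅
  T[2,3] 'bb' = ∅
  T[3,4] 'bb' = ∅
  T[0,2] 'abb' = ∅
  T[1,3] 'bbb' = ∅
  T[2,4] 'bbb' = ∅
  T[0,3] 'abbb' = ∅
  T[1,4] 'bbbb' = ∅
  T[0,4] 'abbbb' = ∅

S ∉ T[0,4] ⇒ NO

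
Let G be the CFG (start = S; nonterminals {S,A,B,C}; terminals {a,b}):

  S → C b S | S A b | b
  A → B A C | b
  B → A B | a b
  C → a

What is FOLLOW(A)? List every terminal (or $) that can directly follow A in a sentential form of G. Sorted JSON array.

FIRST iteration:
iter 1:
  A via A→b: +{b}
  B via B→A B: +{b}
  B via B→a b: +{a}
  C via C→a: +{a}
  S via S→C b S: +{a}
  S via S→b: +{b}
  FIRST[S]={a,b}  FIRST[A]={b}  FIRST[B]={a,b}  FIRST[C]={a}
iter 2:
  A via A→B A C: +{a}
  FIRST[S]={a,b}  FIRST[A]={a,b}  FIRST[B]={a,b}  FIRST[C]={a}
iter 3: (stable)
  FIRST[S]={a,b}  FIRST[A]={a,b}  FIRST[B]={a,b}  FIRST[C]={a}

FOLLOW sets:
FOLLOW(S) := {$}
pass 1:
  A→B A C: FOLLOW(B) ⊇ FIRST(A) = {a,b}; new: +{a,b}
  A→B A C: FOLLOW(A) ⊇ FIRST(C) = {a}; new: +{a}
  A→B A C: FOLLOW(C) ⊇ FOLLOW(A) ⊇ {a}; new: +{a}
  B→A B: FOLLOW(A) ⊇ FIRST(B) = {a,b}; new: +{b}
  S→C b S: FOLLOW(C) ⊇ FIRST(b) = {b}; new: +{b}
  S→S A b: FOLLOW(S) ⊇ FIRST(A) = {a,b}; new: +{a,b}
  FOLLOW[S]={$,a,b}  FOLLOW[A]={a,b}  FOLLOW[B]={a,b}  FOLLOW[C]={a,b}
pass 2: — fixpoint
  FOLLOW[S]={$,a,b}  FOLLOW[A]={a,b}  FOLLOW[B]={a,b}  FOLLOW[C]={a,b}

FOLLOW(A) = ["a", "b"]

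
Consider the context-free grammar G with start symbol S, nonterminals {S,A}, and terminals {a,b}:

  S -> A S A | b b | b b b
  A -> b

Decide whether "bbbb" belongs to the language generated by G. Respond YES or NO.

Convert to CNF:
  S -> A X1 | T0 T0 | T0 X2
  A -> b
  T0 -> b
  X1 -> S A
  X2 -> T0 T0

CYK fill:
  [0..0]={A,T0}  "b"  orig:{A}
  [1..1]={A,T0}  "b"  orig:{A}
  [2..2]={A,T0}  "b"  orig:{A}
  [3..3]={A,T0}  "b"  orig:{A}
  [0..1]={S,X2}  "bb"  orig:{S}
  [1..2]={S,X2}  "bb"  orig:{S}
  [2..3]={S,X2}  "bb"  orig:{S}
  [0..2]={S,X1}  "bbb"  orig:{S}
  [1..3]={S,X1}  "bbb"  orig:{S}
  [0..3]={S,X1}  "bbbb"  orig:{S}

S ∈ T[0,3] ⇒ YES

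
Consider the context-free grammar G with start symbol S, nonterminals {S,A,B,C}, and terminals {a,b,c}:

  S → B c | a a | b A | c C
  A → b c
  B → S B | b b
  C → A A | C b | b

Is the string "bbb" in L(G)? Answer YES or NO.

Convert to CNF:
  S -> B T1 | T0 A | T1 C | T2 T2
  A -> T0 T1
  B -> S B | T0 T0
  C -> A A | C T0 | b
  T0 -> b
  T1 -> c
  T2 -> a

CYK table (by increasing span):
  T[0,0] 'b' = {C,T0}  orig:{C}
  T[1,1] 'b' = {C,T0}  orig:{C}
  T[2,2] 'b' = {C,T0}  orig:{C}
  T[0,1] 'bb' = {B,C}
  T[1,2] 'bb' = {B,C}
  T[0,2] 'bbb' = {C}

S ∉ T[0,2] ⇒ NO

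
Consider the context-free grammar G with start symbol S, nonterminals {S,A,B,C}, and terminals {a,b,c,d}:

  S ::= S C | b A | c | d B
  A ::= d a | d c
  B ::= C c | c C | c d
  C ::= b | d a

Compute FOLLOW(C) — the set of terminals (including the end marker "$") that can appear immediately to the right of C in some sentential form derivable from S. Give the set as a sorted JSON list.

Compute FIRST by fixpoint:
[1]
  A via A→d a: +{d}
  B via B→c C: +{c}
  C via C→b: +{b}
  C via C→d a: +{d}
  S via S→b A: +{b}
  S via S→c: +{c}
  S via S→d B: +{d}
  FIRST[S]={b,c,d}  FIRST[A]={d}  FIRST[B]={c}  FIRST[C]={b,d}
[2]
  B via B→C c: +{b,d}
  FIRST[S]={b,c,d}  FIRST[A]={d}  FIRST[B]={b,c,d}  FIRST[C]={b,d}
[3] (stable)
  FIRST[S]={b,c,d}  FIRST[A]={d}  FIRST[B]={b,c,d}  FIRST[C]={b,d}

Compute FOLLOW by fixpoint:
FOLLOW(S) := {$}
round 1:
  B→C c: FOLLOW(C) ⊇ FIRST(c) = {c}; new: +{c}
  S→S C: FOLLOW(S) ⊇ FIRST(C) = {b,d}; new: +{b,d}
  S→S C: FOLLOW(C) ⊇ FOLLOW(S) ⊇ {$,b,d}; new: +{$,b,d}
  S→b A: FOLLOW(A) ⊇ FOLLOW(S) ⊇ {$,b,d}; new: +{$,b,d}
  S→d B: FOLLOW(B) ⊇ FOLLOW(S) ⊇ {$,b,d}; new: +{$,b,d}
  FOLLOW[S]={$,b,d}  FOLLOW[A]={$,b,d}  FOLLOW[B]={$,b,d}  FOLLOW[C]={$,b,c,d}
round 2: done
  FOLLOW[S]={$,b,d}  FOLLOW[A]={$,b,d}  FOLLOW[B]={$,b,d}  FOLLOW[C]={$,b,c,d}

FOLLOW(C) = ["$", "b", "c", "d"]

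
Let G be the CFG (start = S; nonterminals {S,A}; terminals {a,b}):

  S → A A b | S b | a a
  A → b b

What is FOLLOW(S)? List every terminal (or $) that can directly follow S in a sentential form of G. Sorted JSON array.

Compute FIRST by fixpoint:
round 1:
  A via A→b b: +{b}
  S via S→A A b: +{b}
  S via S→a a: +{a}
  FIRST(S)={a,b}  FIRST(A)={b}
round 2: done
  FIRST(S)={a,b}  FIRST(A)={b}

FOLLOW iteration:
initialize: $ ∈ FOLLOW(S)
pass 1:
  S→A A b: FOLLOW(A) ⊇ FIRST(A) = {b}; new: +{b}
  S→S b: FOLLOW(S) ⊇ FIRST(b) = {b}; new: +{b}
  FOLLOW[S]={$,b}  FOLLOW[A]={b}
pass 2: (no change)
  FOLLOW[S]={$,b}  FOLLOW[A]={b}

FOLLOW(S) = ["$", "b"]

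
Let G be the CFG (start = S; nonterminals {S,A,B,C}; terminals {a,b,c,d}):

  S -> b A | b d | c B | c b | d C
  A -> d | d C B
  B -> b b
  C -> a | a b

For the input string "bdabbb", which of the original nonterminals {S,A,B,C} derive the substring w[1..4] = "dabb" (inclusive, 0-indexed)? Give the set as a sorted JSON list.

CNF form of G:
  S -> T0 C | T1 A | T1 T0 | T3 B | T3 T1
  A -> T0 X4 | d
  B -> T1 T1
  C -> T2 T1 | a
  T0 -> d
  T1 -> b
  T2 -> a
  T3 -> c
  X4 -> C B

CYK fill, restricted to cells inside w[1..4]:
  T[1,1] 'd' = {A,T0}  orig:{A}
  T[2,2] 'a' = {C,T2}  orig:{C}
  T[3,3] 'b' = {T1}  orig:{}
  T[4,4] 'b' = {T1}  orig:{}
  T[1,2] 'da' = {S}
  T[2,3] 'ab' = {C}
  T[3,4] 'bb' = {B}
  T[1,3] 'dab' = {S}
  T[2,4] 'abb' = {X4}  orig:{}
  T[1,4] 'dabb' = {A}

Original NTs in T[1,4] deriving "dabb": ["A"]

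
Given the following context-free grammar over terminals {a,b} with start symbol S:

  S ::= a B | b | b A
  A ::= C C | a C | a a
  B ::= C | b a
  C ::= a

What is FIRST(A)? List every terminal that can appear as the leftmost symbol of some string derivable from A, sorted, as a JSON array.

FIRST iteration:
[1]
  A via A→a C: +{a}
  B via B→b a: +{b}
  C via C→a: +{a}
  S via S→a B: +{a}
  S via S→b: +{b}
  FIRST(S)={a,b}  FIRST(A)={a}  FIRST(B)={b}  FIRST(C)={a}
[2]
  B via B→C: +{a}
  FIRST(S)={a,b}  FIRST(A)={a}  FIRST(B)={a,b}  FIRST(C)={a}
[3] done
  FIRST(S)={a,b}  FIRST(A)={a}  FIRST(B)={a,b}  FIRST(C)={a}

FIRST(A) = ["a"]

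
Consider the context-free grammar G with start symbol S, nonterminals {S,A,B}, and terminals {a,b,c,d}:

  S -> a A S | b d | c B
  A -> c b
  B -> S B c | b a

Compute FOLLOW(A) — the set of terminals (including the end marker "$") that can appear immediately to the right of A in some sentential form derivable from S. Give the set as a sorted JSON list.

Compute FIRST by fixpoint:
pass 1:
  A via A→c b: +{c}
  B via B→b a: +{b}
  S via S→a A S: +{a}
  S via S→b d: +{b}
  S via S→c B: +{c}
  S: {a,b,c}  A: {c}  B: {b}
pass 2:
  B via B→S B c: +{a,c}
  S: {a,b,c}  A: {c}  B: {a,b,c}
pass 3: — fixpoint
  S: {a,b,c}  A: {c}  B: {a,b,c}

FOLLOW iteration:
seed FOLLOW(S) with $
iter 1:
  B→S B c: FOLLOW(S) ⊇ FIRST(B) = {a,b,c}; new: +{a,b,c}
  B→S B c: FOLLOW(B) ⊇ FIRST(c) = {c}; new: +{c}
  S→a A S: FOLLOW(A) ⊇ FIRST(S) = {a,b,c}; new: +{a,b,c}
  S→c B: FOLLOW(B) ⊇ FOLLOW(S) ⊇ {$,a,b,c}; new: +{$,a,b}
  FOLLOW[S]={$,a,b,c}  FOLLOW[A]={a,b,c}  FOLLOW[B]={$,a,b,c}
iter 2: (no change)
  FOLLOW[S]={$,a,b,c}  FOLLOW[A]={a,b,c}  FOLLOW[B]={$,a,b,c}

FOLLOW(A) = ["a", "b", "c"]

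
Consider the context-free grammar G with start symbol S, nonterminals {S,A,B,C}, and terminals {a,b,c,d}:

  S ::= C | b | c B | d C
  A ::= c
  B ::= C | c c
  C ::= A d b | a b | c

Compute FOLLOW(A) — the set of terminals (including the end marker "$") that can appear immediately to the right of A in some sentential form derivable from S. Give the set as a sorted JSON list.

FIRST sets, iterate to fixpoint:
pass 1:
  A via A→c: +{c}
  B via B→c c: +{c}
  C via C→A d b: +{c}
  C via C→a b: +{a}
  S via S→C: +{a,c}
  S via S→b: +{b}
  S via S→d C: +{d}
  FIRST(S)={a,b,c,d}  FIRST(A)={c}  FIRST(B)={c}  FIRST(C)={a,c}
pass 2:
  B via B→C: +{a}
  FIRST(S)={a,b,c,d}  FIRST(A)={c}  FIRST(B)={a,c}  FIRST(C)={a,c}
pass 3: — fixpoint
  FIRST(S)={a,b,c,d}  FIRST(A)={c}  FIRST(B)={a,c}  FIRST(C)={a,c}

Compute FOLLOW by fixpoint:
initialize: $ ∈ FOLLOW(S)
round 1:
  C→A d b: FOLLOW(A) ⊇ FIRST(d) = {d}; new: +{d}
  S→C: FOLLOW(C) ⊇ FOLLOW(S) ⊇ {$}; new: +{$}
  S→c B: FOLLOW(B) ⊇ FOLLOW(S) ⊇ {$}; new: +{$}
  FOLLOW[S]={$}  FOLLOW[A]={d}  FOLLOW[B]={$}  FOLLOW[C]={$}
round 2: (stable)
  FOLLOW[S]={$}  FOLLOW[A]={d}  FOLLOW[B]={$}  FOLLOW[C]={$}

FOLLOW(A) = ["d"]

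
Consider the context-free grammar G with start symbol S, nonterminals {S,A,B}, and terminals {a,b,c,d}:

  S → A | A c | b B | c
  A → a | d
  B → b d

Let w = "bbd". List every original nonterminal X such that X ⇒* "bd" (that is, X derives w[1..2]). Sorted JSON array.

Convert to CNF:
  S -> A T2 | T0 B | a | c | d
  A -> a | d
  B -> T0 T1
  T0 -> b
  T1 -> d
  T2 -> c

Fill CYK table bottom-up — only the sub-triangle for w[1..2]:
  cell(1,1) b: {T0}  orig:{}
  cell(2,2) d: {A,S,T1}  orig:{A,S}
  cell(1,2) bd: {B}

Original NTs in T[1,2] deriving "bd": ["B"]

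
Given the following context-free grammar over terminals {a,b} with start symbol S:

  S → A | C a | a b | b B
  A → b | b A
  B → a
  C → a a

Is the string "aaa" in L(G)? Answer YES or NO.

CNF form of G:
  S -> C T1 | T0 A | T0 B | T1 T0 | b
  A -> T0 A | b
  B -> a
  C -> T1 T1
  T0 -> b
  T1 -> a

CYK fill:
  T[0,0] 'a' = {B,T1}  orig:{B}
  T[1,1] 'a' = {B,T1}  orig:{B}
  T[2,2] 'a' = {B,T1}  orig:{B}
  T[0,1] 'aa' = {C}
  T[1,2] 'aa' = {C}
  T[0,2] 'aaa' = {S}

S ∈ T[0,2] ⇒ YES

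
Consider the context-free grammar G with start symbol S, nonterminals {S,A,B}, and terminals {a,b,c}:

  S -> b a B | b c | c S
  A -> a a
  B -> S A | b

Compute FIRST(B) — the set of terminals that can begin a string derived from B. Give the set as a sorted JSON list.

FIRST sets, iterate to fixpoint:
[1]
  A via A→a a: +{a}
  B via B→b: +{b}
  S via S→b a B: +{b}
  S via S→c S: +{c}
  FIRST(S)={b,c}  FIRST(A)={a}  FIRST(B)={b}
[2]
  B via B→S A: +{c}
  FIRST(S)={b,c}  FIRST(A)={a}  FIRST(B)={b,c}
[3] — fixpoint
  FIRST(S)={b,c}  FIRST(A)={a}  FIRST(B)={b,c}

FIRST(B) = ["b", "c"]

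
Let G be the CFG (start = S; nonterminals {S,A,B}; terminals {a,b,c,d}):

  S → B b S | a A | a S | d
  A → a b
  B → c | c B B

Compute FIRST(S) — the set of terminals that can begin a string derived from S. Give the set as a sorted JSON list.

FIRST iteration:
round 1:
  A via A→a b: +{a}
  B via B→c: +{c}
  S via S→B b S: +{c}
  S via S→a A: +{a}
  S via S→d: +{d}
  FIRST[S]={a,c,d}  FIRST[A]={a}  FIRST[B]={c}
round 2: done
  FIRST[S]={a,c,d}  FIRST[A]={a}  FIRST[B]={c}

FIRST(S) = ["a", "c", "d"]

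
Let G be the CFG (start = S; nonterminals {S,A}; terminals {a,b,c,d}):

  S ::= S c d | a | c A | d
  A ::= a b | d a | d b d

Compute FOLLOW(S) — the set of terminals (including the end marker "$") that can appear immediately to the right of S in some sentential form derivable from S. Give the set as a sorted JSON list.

FIRST iteration:
round 1:
  A via A→a b: +{a}
  A via A→d a: +{d}
  S via S→a: +{a}
  S via S→c A: +{c}
  S via S→d: +{d}
  S: {a,c,d}  A: {a,d}
round 2: — fixpoint
  S: {a,c,d}  A: {a,d}

Compute FOLLOW by fixpoint:
seed FOLLOW(S) with $
iter 1:
  S→S c d: FOLLOW(S) ⊇ FIRST(c) = {c}; new: +{c}
  S→c A: FOLLOW(A) ⊇ FOLLOW(S) ⊇ {$,c}; new: +{$,c}
  S: {$,c}  A: {$,c}
iter 2: (no change)
  S: {$,c}  A: {$,c}

FOLLOW(S) = ["$", "c"]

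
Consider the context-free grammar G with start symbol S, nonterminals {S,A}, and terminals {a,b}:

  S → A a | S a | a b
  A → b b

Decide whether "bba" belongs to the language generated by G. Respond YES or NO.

CNF form of G:
  S -> A T1 | S T1 | T1 T0
  A -> T0 T0
  T0 -> b
  T1 -> a

Fill CYK table bottom-up:
  T[0,0] 'b' = {T0}  orig:{}
  T[1,1] 'b' = {T0}  orig:{}
  T[2,2] 'a' = {T1}  orig:{}
  T[0,1] 'bb' = {A}
  T[1,2] 'ba' = ∅
  T[0,2] 'bba' = {S}

S ∈ T[0,2] ⇒ YES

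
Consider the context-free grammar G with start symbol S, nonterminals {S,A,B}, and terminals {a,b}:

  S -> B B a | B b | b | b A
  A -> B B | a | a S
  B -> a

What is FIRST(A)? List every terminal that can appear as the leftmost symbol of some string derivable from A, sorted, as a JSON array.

FIRST iteration:
iter 1:
  A via A→a: +{a}
  B via B→a: +{a}
  S via S→B B a: +{a}
  S via S→b: +{b}
  S: {a,b}  A: {a}  B: {a}
iter 2: (no change)
  S: {a,b}  A: {a}  B: {a}

FIRST(A) = ["a"]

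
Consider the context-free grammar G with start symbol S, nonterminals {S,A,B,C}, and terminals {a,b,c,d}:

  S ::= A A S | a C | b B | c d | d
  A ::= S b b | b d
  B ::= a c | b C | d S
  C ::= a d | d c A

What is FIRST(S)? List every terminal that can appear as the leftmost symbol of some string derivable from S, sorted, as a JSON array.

FIRST iteration:
pass 1:
  A via A→b d: +{b}
  B via B→a c: +{a}
  B via B→b C: +{b}
  B via B→d S: +{d}
  C via C→a d: +{a}
  C via C→d c A: +{d}
  S via S→A A S: +{b}
  S via S→a C: +{a}
  S via S→c d: +{c}
  S via S→d: +{d}
  S: {a,b,c,d}  A: {b}  B: {a,b,d}  C: {a,d}
pass 2:
  A via A→S b b: +{a,c,d}
  S: {a,b,c,d}  A: {a,b,c,d}  B: {a,b,d}  C: {a,d}
pass 3: — fixpoint
  S: {a,b,c,d}  A: {a,b,c,d}  B: {a,b,d}  C: {a,d}

FIRST(S) = ["a", "b", "c", "d"]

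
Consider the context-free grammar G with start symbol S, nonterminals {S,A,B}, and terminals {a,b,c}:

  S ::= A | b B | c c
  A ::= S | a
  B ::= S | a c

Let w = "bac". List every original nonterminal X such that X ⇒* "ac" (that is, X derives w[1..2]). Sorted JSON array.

Convert to CNF:
  S -> T0 B | T1 T1 | a
  A -> T0 B | T1 T1 | a
  B -> T0 B | T1 T1 | T2 T1 | a
  T0 -> b
  T1 -> c
  T2 -> a

CYK table (by increasing span) (cells [i..j] with 1 ≤ i ≤ j ≤ 2 only):
  [1..1]={A,B,S,T2}  "a"  orig:{A,B,S}
  [2..2]={T1}  "c"  orig:{}
  [1..2]={B}  "ac"

Original NTs in T[1,2] deriving "ac": ["B"]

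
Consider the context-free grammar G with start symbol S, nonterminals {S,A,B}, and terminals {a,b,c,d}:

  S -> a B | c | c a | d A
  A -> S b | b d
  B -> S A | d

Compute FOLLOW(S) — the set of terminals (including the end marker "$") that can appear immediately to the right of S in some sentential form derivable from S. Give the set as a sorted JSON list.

FIRST sets, iterate to fixpoint:
[1]
  A via A→b d: +{b}
  B via B→d: +{d}
  S via S→a B: +{a}
  S via S→c: +{c}
  S via S→d A: +{d}
  S: {a,c,d}  A: {b}  B: {d}
[2]
  A via A→S b: +{a,c,d}
  B via B→S A: +{a,c}
  S: {a,c,d}  A: {a,b,c,d}  B: {a,c,d}
[3] — fixpoint
  S: {a,c,d}  A: {a,b,c,d}  B: {a,c,d}

FOLLOW iteration:
FOLLOW(S) := {$}
round 1:
  A→S b: FOLLOW(S) ⊇ FIRST(b) = {b}; new: +{b}
  B→S A: FOLLOW(S) ⊇ FIRST(A) = {a,b,c,d}; new: +{a,c,d}
  S→a B: FOLLOW(B) ⊇ FOLLOW(S) ⊇ {$,a,b,c,d}; new: +{$,a,b,c,d}
  S→d A: FOLLOW(A) ⊇ FOLLOW(S) ⊇ {$,a,b,c,d}; new: +{$,a,b,c,d}
  FOLLOW[S]={$,a,b,c,d}  FOLLOW[A]={$,a,b,c,d}  FOLLOW[B]={$,a,b,c,d}
round 2: (stable)
  FOLLOW[S]={$,a,b,c,d}  FOLLOW[A]={$,a,b,c,d}  FOLLOW[B]={$,a,b,c,d}

FOLLOW(S) = ["$", "a", "b", "c", "d"]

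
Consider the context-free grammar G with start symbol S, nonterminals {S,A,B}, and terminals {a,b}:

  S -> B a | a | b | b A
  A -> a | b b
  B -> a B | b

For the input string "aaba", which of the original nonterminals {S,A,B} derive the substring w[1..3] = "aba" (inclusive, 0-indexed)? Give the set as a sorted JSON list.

CNF form of G:
  S -> B T1 | T0 A | a | b
  A -> T0 T0 | a
  B -> T1 B | b
  T0 -> b
  T1 -> a

Fill CYK table bottom-up — only the sub-triangle for w[1..3]:
  cell(1,1) a: {A,S,T1}  orig:{A,S}
  cell(2,2) b: {B,S,T0}  orig:{B,S}
  cell(3,3) a: {A,S,T1}  orig:{A,S}
  cell(1,2) ab: {B}
  cell(2,3) ba: {S}
  cell(1,3) aba: {S}

Original NTs in T[1,3] deriving "aba": ["S"]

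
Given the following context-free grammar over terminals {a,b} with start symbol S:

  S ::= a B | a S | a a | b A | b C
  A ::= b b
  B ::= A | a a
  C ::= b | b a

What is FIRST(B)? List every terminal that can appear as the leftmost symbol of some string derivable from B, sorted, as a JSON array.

FIRST sets, iterate to fixpoint:
round 1:
  A via A→b b: +{b}
  B via B→A: +{b}
  B via B→a a: +{a}
  C via C→b: +{b}
  S via S→a B: +{a}
  S via S→b A: +{b}
  FIRST[S]={a,b}  FIRST[A]={b}  FIRST[B]={a,b}  FIRST[C]={b}
round 2: — fixpoint
  FIRST[S]={a,b}  FIRST[A]={b}  FIRST[B]={a,b}  FIRST[C]={b}

FIRST(B) = ["a", "b"]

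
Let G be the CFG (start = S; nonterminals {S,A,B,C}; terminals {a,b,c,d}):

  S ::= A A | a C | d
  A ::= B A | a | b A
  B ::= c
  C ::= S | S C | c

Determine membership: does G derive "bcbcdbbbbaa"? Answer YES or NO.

CNF form of G:
  S -> A A | T1 C | d
  A -> B A | T0 A | a
  B -> c
  C -> A A | S C | T1 C | c | d
  T0 -> b
  T1 -> a

Fill CYK table bottom-up:
  [0..0]={T0}  "b"  orig:{}
  [1..1]={B,C}  "c"
  [2..2]={T0}  "b"  orig:{}
  [3..3]={B,C}  "c"
  [4..4]={C,S}  "d"
  [5..5]={T0}  "b"  orig:{}
  [6..6]={T0}  "b"  orig:{}
  [7..7]={T0}  "b"  orig:{}
  [8..8]={T0}  "b"  orig:{}
  [9..9]={A,T1}  "a"  orig:{A}
  [10..10]={A,T1}  "a"  orig:{A}
  [0..1]=∅  "bc"
  [1..2]=∅  "cb"
  [2..3]=∅  "bc"
  [3..4]=∅  "cd"
  [4..5]=∅  "db"
  [5..6]=∅  "bb"
  [6..7]=∅  "bb"
  [7..8]=∅  "bb"
  [8..9]={A}  "ba"
  [9..10]={C,S}  "aa"
  [0..2]=∅  "bcb"
  [1..3]=∅  "cbc"
  [2..4]=∅  "bcd"
  [3..5]=∅  "cdb"
  [4..6]=∅  "dbb"
  [5..7]=∅  "bbb"
  [6..8]=∅  "bbb"
  [7..9]={A}  "bba"
  [8..10]={C,S}  "baa"
  [0..3]=∅  "bcbc"
  [1..4]=∅  "cbcd"
  [2..5]=∅  "bcdb"
  [3..6]=∅  "cdbb"
  [4..7]=∅  "dbbb"
  [5..8]=∅  "bbbb"
  [6..9]={A}  "bbba"
  [7..10]={C,S}  "bbaa"
  [0..4]=∅  "bcbcd"
  [1..5]=∅  "cbcdb"
  [2..6]=∅  "bcdbb"
  [3..7]=∅  "cdbbb"
  [4..8]=∅  "dbbbb"
  [5..9]={A}  "bbbba"
  [6..10]={C,S}  "bbbaa"
  [0..5]=∅  "bcbcdb"
  [1..6]=∅  "cbcdbb"
  [2..7]=∅  "bcdbbb"
  [3..8]=∅  "cdbbbb"
  [4..9]=∅  "dbbbba"
  [5..10]={C,S}  "bbbbaa"
  [0..6]=∅  "bcbcdbb"
  [1..7]=∅  "cbcdbbb"
  [2..8]=∅  "bcdbbbb"
  [3..9]=∅  "cdbbbba"
  [4..10]={C}  "dbbbbaa"
  [0..7]=∅  "bcbcdbbb"
  [1..8]=∅  "cbcdbbbb"
  [2..9]=∅  "bcdbbbba"
  [3..10]=∅  "cdbbbbaa"
  [0..8]=∅  "bcbcdbbbb"
  [1..9]=∅  "cbcdbbbba"
  [2..10]=∅  "bcdbbbbaa"
  [0..9]=∅  "bcbcdbbbba"
  [1..10]=∅  "cbcdbbbbaa"
  [0..10]=∅  "bcbcdbbbbaa"

S ∉ T[0,10] ⇒ NO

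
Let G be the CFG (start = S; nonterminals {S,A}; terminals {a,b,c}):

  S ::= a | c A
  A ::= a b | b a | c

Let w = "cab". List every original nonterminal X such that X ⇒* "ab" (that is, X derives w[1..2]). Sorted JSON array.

CNF form of G:
  S -> T2 A | a
  A -> T0 T1 | T1 T0 | c
  T0 -> a
  T1 -> b
  T2 -> c

CYK table (by increasing span), restricted to cells inside w[1..2]:
  [1..1]={S,T0}  "a"  orig:{S}
  [2..2]={T1}  "b"  orig:{}
  [1..2]={A}  "ab"

Original NTs in T[1,2] deriving "ab": ["A"]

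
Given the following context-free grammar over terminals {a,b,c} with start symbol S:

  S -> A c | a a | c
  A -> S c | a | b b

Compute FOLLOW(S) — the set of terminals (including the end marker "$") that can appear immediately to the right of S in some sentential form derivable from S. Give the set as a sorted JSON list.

FIRST iteration:
pass 1:
  A via A→a: +{a}
  A via A→b b: +{b}
  S via S→A c: +{a,b}
  S via S→c: +{c}
  FIRST[S]={a,b,c}  FIRST[A]={a,b}
pass 2:
  A via A→S c: +{c}
  FIRST[S]={a,b,c}  FIRST[A]={a,b,c}
pass 3: — fixpoint
  FIRST[S]={a,b,c}  FIRST[A]={a,b,c}

FOLLOW iteration:
seed FOLLOW(S) with $
[1]
  A→S c: FOLLOW(S) ⊇ FIRST(c) = {c}; new: +{c}
  S→A c: FOLLOW(A) ⊇ FIRST(c) = {c}; new: +{c}
  FOLLOW(S)={$,c}  FOLLOW(A)={c}
[2] — fixpoint
  FOLLOW(S)={$,c}  FOLLOW(A)={c}

FOLLOW(S) = ["$", "c"]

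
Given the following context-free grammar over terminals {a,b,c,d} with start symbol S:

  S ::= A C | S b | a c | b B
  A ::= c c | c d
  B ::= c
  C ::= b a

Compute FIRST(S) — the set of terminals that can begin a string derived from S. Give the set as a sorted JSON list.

Compute FIRST by fixpoint:
pass 1:
  A via A→c c: +{c}
  B via B→c: +{c}
  C via C→b a: +{b}
  S via S→A C: +{c}
  S via S→a c: +{a}
  S via S→b B: +{b}
  S: {a,b,c}  A: {c}  B: {c}  C: {b}
pass 2: done
  S: {a,b,c}  A: {c}  B: {c}  C: {b}

FIRST(S) = ["a", "b", "c"]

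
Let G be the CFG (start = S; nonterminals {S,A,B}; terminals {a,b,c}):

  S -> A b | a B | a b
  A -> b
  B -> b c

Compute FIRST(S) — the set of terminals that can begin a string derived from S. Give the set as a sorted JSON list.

FIRST iteration:
iter 1:
  A via A→b: +{b}
  B via B→b c: +{b}
  S via S→A b: +{b}
  S via S→a B: +{a}
  S: {a,b}  A: {b}  B: {b}
iter 2: — fixpoint
  S: {a,b}  A: {b}  B: {b}

FIRST(S) = ["a", "b"]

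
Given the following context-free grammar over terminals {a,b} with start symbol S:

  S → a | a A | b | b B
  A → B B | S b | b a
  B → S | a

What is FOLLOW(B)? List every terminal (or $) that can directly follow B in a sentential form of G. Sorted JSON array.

FIRST sets, iterate to fixpoint:
pass 1:
  A via A→b a: +{b}
  B via B→a: +{a}
  S via S→a: +{a}
  S via S→b: +{b}
  FIRST[S]={a,b}  FIRST[A]={b}  FIRST[B]={a}
pass 2:
  A via A→B B: +{a}
  B via B→S: +{b}
  FIRST[S]={a,b}  FIRST[A]={a,b}  FIRST[B]={a,b}
pass 3: — fixpoint
  FIRST[S]={a,b}  FIRST[A]={a,b}  FIRST[B]={a,b}

Compute FOLLOW by fixpoint:
FOLLOW(S) := {$}
[1]
  A→B B: FOLLOW(B) ⊇ FIRST(B) = {a,b}; new: +{a,b}
  A→S b: FOLLOW(S) ⊇ FIRST(b) = {b}; new: +{b}
  B→S: FOLLOW(S) ⊇ FOLLOW(B) ⊇ {a,b}; new: +{a}
  S→a A: FOLLOW(A) ⊇ FOLLOW(S) ⊇ {$,a,b}; new: +{$,a,b}
  S→b B: FOLLOW(B) ⊇ FOLLOW(S) ⊇ {$,a,b}; new: +{$}
  FOLLOW(S)={$,a,b}  FOLLOW(A)={$,a,b}  FOLLOW(B)={$,a,b}
[2] (stable)
  FOLLOW(S)={$,a,b}  FOLLOW(A)={$,a,b}  FOLLOW(B)={$,a,b}

FOLLOW(B) = ["$", "a", "b"]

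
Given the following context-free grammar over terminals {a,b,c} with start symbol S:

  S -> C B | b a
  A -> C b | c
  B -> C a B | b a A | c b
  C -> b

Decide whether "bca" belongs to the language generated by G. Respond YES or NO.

CNF form of G:
  S -> C B | T0 T1
  A -> C T0 | c
  B -> C X3 | T0 X4 | T2 T0
  C -> b
  T0 -> b
  T1 -> a
  T2 -> c
  X3 -> T1 B
  X4 -> T1 A

CYK table (by increasing span):
  cell(0,0) b: {C,T0}  orig:{C}
  cell(1,1) c: {A,T2}  orig:{A}
  cell(2,2) a: {T1}  orig:{}
  cell(0,1) bc: ∅
  cell(1,2) ca: ∅
  cell(0,2) bca: ∅

S ∉ T[0,2] ⇒ NO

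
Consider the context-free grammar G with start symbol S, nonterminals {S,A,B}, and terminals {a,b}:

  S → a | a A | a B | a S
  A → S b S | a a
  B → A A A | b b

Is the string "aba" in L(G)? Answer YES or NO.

CNF form of G:
  S -> T1 A | T1 B | T1 S | a
  A -> S X2 | T1 T1
  B -> A X3 | T0 T0
  T0 -> b
  T1 -> a
  X2 -> T0 S
  X3 -> A A

CYK fill:
  T[0,0] 'a' = {S,T1}  orig:{S}
  T[1,1] 'b' = {T0}  orig:{}
  T[2,2] 'a' = {S,T1}  orig:{S}
  T[0,1] 'ab' = ∅
  T[1,2] 'ba' = {X2}  orig:{}
  T[0,2] 'aba' = {A}

S ∉ T[0,2] ⇒ NO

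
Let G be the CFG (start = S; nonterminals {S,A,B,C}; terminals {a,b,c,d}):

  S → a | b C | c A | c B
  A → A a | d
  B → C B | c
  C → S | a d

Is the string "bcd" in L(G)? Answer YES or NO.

Convert to CNF:
  S -> T2 C | T3 A | T3 B | a
  A -> A T0 | d
  B -> C B | c
  C -> T0 T1 | T2 C | T3 A | T3 B | a
  T0 -> a
  T1 -> d
  T2 -> b
  T3 -> c

CYK fill:
  T[0,0] 'b' = {T2}  orig:{}
  T[1,1] 'c' = {B,T3}  orig:{B}
  T[2,2] 'd' = {A,T1}  orig:{A}
  T[0,1] 'bc' = ∅
  T[1,2] 'cd' = {C,S}
  T[0,2] 'bcd' = {C,S}

S ∈ T[0,2] ⇒ YES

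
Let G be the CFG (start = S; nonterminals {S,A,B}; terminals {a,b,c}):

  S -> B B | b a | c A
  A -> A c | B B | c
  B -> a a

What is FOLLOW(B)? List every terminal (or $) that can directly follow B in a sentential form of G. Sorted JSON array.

FIRST sets, iterate to fixpoint:
pass 1:
  A via A→c: +{c}
  B via B→a a: +{a}
  S via S→B B: +{a}
  S via S→b a: +{b}
  S via S→c A: +{c}
  FIRST(S)={a,b,c}  FIRST(A)={c}  FIRST(B)={a}
pass 2:
  A via A→B B: +{a}
  FIRST(S)={a,b,c}  FIRST(A)={a,c}  FIRST(B)={a}
pass 3: — fixpoint
  FIRST(S)={a,b,c}  FIRST(A)={a,c}  FIRST(B)={a}

FOLLOW iteration:
initialize: $ ∈ FOLLOW(S)
[1]
  A→A c: FOLLOW(A) ⊇ FIRST(c) = {c}; new: +{c}
  A→B B: FOLLOW(B) ⊇ FIRST(B) = {a}; new: +{a}
  A→B B: FOLLOW(B) ⊇ FOLLOW(A) ⊇ {c}; new: +{c}
  S→B B: FOLLOW(B) ⊇ FOLLOW(S) ⊇ {$}; new: +{$}
  S→c A: FOLLOW(A) ⊇ FOLLOW(S) ⊇ {$}; new: +{$}
  FOLLOW[S]={$}  FOLLOW[A]={$,c}  FOLLOW[B]={$,a,c}
[2] (stable)
  FOLLOW[S]={$}  FOLLOW[A]={$,c}  FOLLOW[B]={$,a,c}

FOLLOW(B) = ["$", "a", "c"]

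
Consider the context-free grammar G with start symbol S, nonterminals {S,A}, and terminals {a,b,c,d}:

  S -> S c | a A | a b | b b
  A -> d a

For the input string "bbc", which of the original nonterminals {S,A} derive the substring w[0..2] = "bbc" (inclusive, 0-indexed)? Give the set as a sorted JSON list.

CNF form of G:
  S -> S T2 | T1 A | T1 T3 | T3 T3
  A -> T0 T1
  T0 -> d
  T1 -> a
  T2 -> c
  T3 -> b

CYK table (by increasing span) (cells [i..j] with 0 ≤ i ≤ j ≤ 2 only):
  [0..0]={T3}  "b"  orig:{}
  [1..1]={T3}  "b"  orig:{}
  [2..2]={T2}  "c"  orig:{}
  [0..1]={S}  "bb"
  [1..2]=∅  "bc"
  [0..2]={S}  "bbc"

Original NTs in T[0,2] deriving "bbc": ["S"]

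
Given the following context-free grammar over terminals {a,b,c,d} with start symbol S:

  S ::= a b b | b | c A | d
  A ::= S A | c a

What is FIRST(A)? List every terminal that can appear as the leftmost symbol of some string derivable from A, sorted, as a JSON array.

FIRST iteration:
[1]
  A via A→c a: +{c}
  S via S→a b b: +{a}
  S via S→b: +{b}
  S via S→c A: +{c}
  S via S→d: +{d}
  FIRST(S)={a,b,c,d}  FIRST(A)={c}
[2]
  A via A→S A: +{a,b,d}
  FIRST(S)={a,b,c,d}  FIRST(A)={a,b,c,d}
[3] done
  FIRST(S)={a,b,c,d}  FIRST(A)={a,b,c,d}

FIRST(A) = ["a", "b", "c", "d"]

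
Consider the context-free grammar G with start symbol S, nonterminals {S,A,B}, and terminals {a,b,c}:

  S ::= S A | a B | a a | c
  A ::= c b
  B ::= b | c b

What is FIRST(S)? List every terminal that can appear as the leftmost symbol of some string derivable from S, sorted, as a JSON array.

FIRST sets, iterate to fixpoint:
[1]
  A via A→c b: +{c}
  B via B→b: +{b}
  B via B→c b: +{c}
  S via S→a B: +{a}
  S via S→c: +{c}
  S: {a,c}  A: {c}  B: {b,c}
[2] (stable)
  S: {a,c}  A: {c}  B: {b,c}

FIRST(S) = ["a", "c"]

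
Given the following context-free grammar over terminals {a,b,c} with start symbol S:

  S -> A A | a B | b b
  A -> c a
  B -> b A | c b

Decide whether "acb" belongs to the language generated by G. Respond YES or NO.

CNF form of G:
  S -> A A | T1 B | T2 T2
  A -> T0 T1
  B -> T0 T2 | T2 A
  T0 -> c
  T1 -> a
  T2 -> b

CYK fill:
  T[0,0] 'a' = {T1}  orig:{}
  T[1,1] 'c' = {T0}  orig:{}
  T[2,2] 'b' = {T2}  orig:{}
  T[0,1] 'ac' = ∅
  T[1,2] 'cb' = {B}
  T[0,2] 'acb' = {S}

S ∈ T[0,2] ⇒ YES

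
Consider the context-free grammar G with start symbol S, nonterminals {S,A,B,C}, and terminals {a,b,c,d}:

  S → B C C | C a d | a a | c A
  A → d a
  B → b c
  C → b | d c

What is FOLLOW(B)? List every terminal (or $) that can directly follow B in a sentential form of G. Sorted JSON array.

FIRST iteration:
[1]
  A via A→d a: +{d}
  B via B→b c: +{b}
  C via C→b: +{b}
  C via C→d c: +{d}
  S via S→B C C: +{b}
  S via S→C a d: +{d}
  S via S→a a: +{a}
  S via S→c A: +{c}
  FIRST[S]={a,b,c,d}  FIRST[A]={d}  FIRST[B]={b}  FIRST[C]={b,d}
[2] — fixpoint
  FIRST[S]={a,b,c,d}  FIRST[A]={d}  FIRST[B]={b}  FIRST[C]={b,d}

Compute FOLLOW by fixpoint:
FOLLOW(S) := {$}
pass 1:
  S→B C C: FOLLOW(B) ⊇ FIRST(C) = {b,d}; new: +{b,d}
  S→B C C: FOLLOW(C) ⊇ FIRST(C) = {b,d}; new: +{b,d}
  S→B C C: FOLLOW(C) ⊇ FOLLOW(S) ⊇ {$}; new: +{$}
  S→C a d: FOLLOW(C) ⊇ FIRST(a) = {a}; new: +{a}
  S→c A: FOLLOW(A) ⊇ FOLLOW(S) ⊇ {$}; new: +{$}
  FOLLOW(S)={$}  FOLLOW(A)={$}  FOLLOW(B)={b,d}  FOLLOW(C)={$,a,b,d}
pass 2: done
  FOLLOW(S)={$}  FOLLOW(A)={$}  FOLLOW(B)={b,d}  FOLLOW(C)={$,a,b,d}

FOLLOW(B) = ["b", "d"]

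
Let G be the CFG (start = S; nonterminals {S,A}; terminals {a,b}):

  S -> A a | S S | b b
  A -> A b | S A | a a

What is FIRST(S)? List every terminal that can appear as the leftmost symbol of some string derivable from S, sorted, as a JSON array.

Compute FIRST by fixpoint:
[1]
  A via A→a a: +{a}
  S via S→A a: +{a}
  S via S→b b: +{b}
  FIRST(S)={a,b}  FIRST(A)={a}
[2]
  A via A→S A: +{b}
  FIRST(S)={a,b}  FIRST(A)={a,b}
[3] done
  FIRST(S)={a,b}  FIRST(A)={a,b}

FIRST(S) = ["a", "b"]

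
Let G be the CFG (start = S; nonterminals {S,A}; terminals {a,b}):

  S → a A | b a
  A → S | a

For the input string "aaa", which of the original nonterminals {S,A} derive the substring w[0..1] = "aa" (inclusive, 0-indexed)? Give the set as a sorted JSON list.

CNF form of G:
  S -> T0 A | T1 T0
  A -> T0 A | T1 T0 | a
  T0 -> a
  T1 -> b

Fill CYK table bottom-up, restricted to cells inside w[0..1]:
  cell(0,0) a: {A,T0}  orig:{A}
  cell(1,1) a: {A,T0}  orig:{A}
  cell(0,1) aa: {A,S}

Original NTs in T[0,1] deriving "aa": ["A", "S"]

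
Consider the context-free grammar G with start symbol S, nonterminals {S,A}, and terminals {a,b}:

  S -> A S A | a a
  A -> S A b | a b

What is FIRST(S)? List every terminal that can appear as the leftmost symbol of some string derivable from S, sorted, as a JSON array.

FIRST sets, iterate to fixpoint:
pass 1:
  A via A→a b: +{a}
  S via S→A S A: +{a}
  FIRST(S)={a}  FIRST(A)={a}
pass 2: done
  FIRST(S)={a}  FIRST(A)={a}

FIRST(S) = ["a"]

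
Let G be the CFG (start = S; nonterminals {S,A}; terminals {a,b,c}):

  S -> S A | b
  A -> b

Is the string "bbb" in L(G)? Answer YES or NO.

Convert to CNF:
  S -> S A | b
  A -> b

CYK fill:
  [0..0]={A,S}  "b"
  [1..1]={A,S}  "b"
  [2..2]={A,S}  "b"
  [0..1]={S}  "bb"
  [1..2]={S}  "bb"
  [0..2]={S}  "bbb"

S ∈ T[0,2] ⇒ YES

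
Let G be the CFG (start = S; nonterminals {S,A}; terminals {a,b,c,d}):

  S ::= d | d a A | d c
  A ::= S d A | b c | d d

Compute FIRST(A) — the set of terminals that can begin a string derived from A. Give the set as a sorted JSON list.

FIRST iteration:
pass 1:
  A via A→b c: +{b}
  A via A→d d: +{d}
  S via S→d: +{d}
  FIRST[S]={d}  FIRST[A]={b,d}
pass 2: done
  FIRST[S]={d}  FIRST[A]={b,d}

FIRST(A) = ["b", "d"]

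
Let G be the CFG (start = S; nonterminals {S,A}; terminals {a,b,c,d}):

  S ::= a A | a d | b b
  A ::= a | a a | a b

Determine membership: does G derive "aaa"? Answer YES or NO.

Convert to CNF:
  S -> T0 A | T0 T2 | T1 T1
  A -> T0 T0 | T0 T1 | a
  T0 -> a
  T1 -> b
  T2 -> d

CYK table (by increasing span):
  T[0,0] 'a' = {A,T0}  orig:{A}
  T[1,1] 'a' = {A,T0}  orig:{A}
  T[2,2] 'a' = {A,T0}  orig:{A}
  T[0,1] 'aa' = {A,S}
  T[1,2] 'aa' = {A,S}
  T[0,2] 'aaa' = {S}

S ∈ T[0,2] ⇒ YES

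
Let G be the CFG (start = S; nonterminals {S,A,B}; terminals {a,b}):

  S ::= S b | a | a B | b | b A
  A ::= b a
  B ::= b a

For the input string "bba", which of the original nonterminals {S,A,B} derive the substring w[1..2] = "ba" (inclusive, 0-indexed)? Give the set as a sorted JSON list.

CNF form of G:
  S -> S T0 | T0 A | T1 B | a | b
  A -> T0 T1
  B -> T0 T1
  T0 -> b
  T1 -> a

Fill CYK table bottom-up (cells [i..j] with 1 ≤ i ≤ j ≤ 2 only):
  T[1,1] 'b' = {S,T0}  orig:{S}
  T[2,2] 'a' = {S,T1}  orig:{S}
  T[1,2] 'ba' = {A,B}

Original NTs in T[1,2] deriving "ba": ["A", "B"]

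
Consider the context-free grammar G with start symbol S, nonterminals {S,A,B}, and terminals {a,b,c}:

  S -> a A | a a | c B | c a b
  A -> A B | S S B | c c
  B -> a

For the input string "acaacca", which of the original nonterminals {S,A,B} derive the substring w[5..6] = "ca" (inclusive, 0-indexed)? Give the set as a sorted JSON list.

Convert to CNF:
  S -> T0 B | T0 X4 | T1 A | T1 T1
  A -> A B | S X3 | T0 T0
  B -> a
  T0 -> c
  T1 -> a
  T2 -> b
  X3 -> S B
  X4 -> T1 T2

CYK table (by increasing span), restricted to cells inside w[5..6]:
  T[5,5] 'c' = {T0}  orig:{}
  T[6,6] 'a' = {B,T1}  orig:{B}
  T[5,6] 'ca' = {S}

Original NTs in T[5,6] deriving "ca": ["S"]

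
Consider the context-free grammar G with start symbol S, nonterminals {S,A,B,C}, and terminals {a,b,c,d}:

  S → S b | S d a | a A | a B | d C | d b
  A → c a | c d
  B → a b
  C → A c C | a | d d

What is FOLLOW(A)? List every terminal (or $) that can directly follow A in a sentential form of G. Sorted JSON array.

FIRST sets, iterate to fixpoint:
pass 1:
  A via A→c a: +{c}
  B via B→a b: +{a}
  C via C→A c C: +{c}
  C via C→a: +{a}
  C via C→d d: +{d}
  S via S→a A: +{a}
  S via S→d C: +{d}
  S: {a,d}  A: {c}  B: {a}  C: {a,c,d}
pass 2: (stable)
  S: {a,d}  A: {c}  B: {a}  C: {a,c,d}

FOLLOW sets:
initialize: $ ∈ FOLLOW(S)
iter 1:
  C→A c C: FOLLOW(A) ⊇ FIRST(c) = {c}; new: +{c}
  S→S b: FOLLOW(S) ⊇ FIRST(b) = {b}; new: +{b}
  S→S d a: FOLLOW(S) ⊇ FIRST(d) = {d}; new: +{d}
  S→a A: FOLLOW(A) ⊇ FOLLOW(S) ⊇ {$,b,d}; new: +{$,b,d}
  S→a B: FOLLOW(B) ⊇ FOLLOW(S) ⊇ {$,b,d}; new: +{$,b,d}
  S→d C: FOLLOW(C) ⊇ FOLLOW(S) ⊇ {$,b,d}; new: +{$,b,d}
  FOLLOW(S)={$,b,d}  FOLLOW(A)={$,b,c,d}  FOLLOW(B)={$,b,d}  FOLLOW(C)={$,b,d}
iter 2: (no change)
  FOLLOW(S)={$,b,d}  FOLLOW(A)={$,b,c,d}  FOLLOW(B)={$,b,d}  FOLLOW(C)={$,b,d}

FOLLOW(A) = ["$", "b", "c", "d"]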